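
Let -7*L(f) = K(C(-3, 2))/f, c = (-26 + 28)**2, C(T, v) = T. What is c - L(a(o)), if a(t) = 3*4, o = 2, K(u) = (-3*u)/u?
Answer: 111/28 ≈ 3.9643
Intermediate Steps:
K(u) = -3
a(t) = 12
c = 4 (c = 2**2 = 4)
L(f) = 3/(7*f) (L(f) = -(-3)/(7*f) = 3/(7*f))
c - L(a(o)) = 4 - 3/(7*12) = 4 - 1*1/28 = 4 - 1/28 = 111/28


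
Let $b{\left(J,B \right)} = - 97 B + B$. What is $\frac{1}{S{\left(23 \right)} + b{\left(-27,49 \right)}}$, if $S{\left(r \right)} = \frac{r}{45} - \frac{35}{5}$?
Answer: $- \frac{45}{211972} \approx -0.00021229$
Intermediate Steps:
$b{\left(J,B \right)} = - 96 B$
$S{\left(r \right)} = -7 + \frac{r}{45}$ ($S{\left(r \right)} = r \frac{1}{45} - 7 = \frac{r}{45} - 7 = -7 + \frac{r}{45}$)
$\frac{1}{S{\left(23 \right)} + b{\left(-27,49 \right)}} = \frac{1}{\left(-7 + \frac{1}{45} \cdot 23\right) - 4704} = \frac{1}{\left(-7 + \frac{23}{45}\right) - 4704} = \frac{1}{- \frac{292}{45} - 4704} = \frac{1}{- \frac{211972}{45}} = - \frac{45}{211972}$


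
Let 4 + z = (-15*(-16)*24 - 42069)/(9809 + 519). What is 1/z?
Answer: -10328/77621 ≈ -0.13306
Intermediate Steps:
z = -77621/10328 (z = -4 + (-15*(-16)*24 - 42069)/(9809 + 519) = -4 + (240*24 - 42069)/10328 = -4 + (5760 - 42069)*(1/10328) = -4 - 36309*1/10328 = -4 - 36309/10328 = -77621/10328 ≈ -7.5156)
1/z = 1/(-77621/10328) = -10328/77621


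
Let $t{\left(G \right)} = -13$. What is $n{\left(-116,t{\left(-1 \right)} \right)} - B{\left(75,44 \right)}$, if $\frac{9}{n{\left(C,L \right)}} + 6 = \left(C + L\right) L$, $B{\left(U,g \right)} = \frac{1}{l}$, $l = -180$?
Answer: $\frac{1097}{100260} \approx 0.010942$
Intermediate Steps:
$B{\left(U,g \right)} = - \frac{1}{180}$ ($B{\left(U,g \right)} = \frac{1}{-180} = - \frac{1}{180}$)
$n{\left(C,L \right)} = \frac{9}{-6 + L \left(C + L\right)}$ ($n{\left(C,L \right)} = \frac{9}{-6 + \left(C + L\right) L} = \frac{9}{-6 + L \left(C + L\right)}$)
$n{\left(-116,t{\left(-1 \right)} \right)} - B{\left(75,44 \right)} = \frac{9}{-6 + \left(-13\right)^{2} - -1508} - - \frac{1}{180} = \frac{9}{-6 + 169 + 1508} + \frac{1}{180} = \frac{9}{1671} + \frac{1}{180} = 9 \cdot \frac{1}{1671} + \frac{1}{180} = \frac{3}{557} + \frac{1}{180} = \frac{1097}{100260}$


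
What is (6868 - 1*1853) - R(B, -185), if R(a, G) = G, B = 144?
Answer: 5200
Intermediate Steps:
(6868 - 1*1853) - R(B, -185) = (6868 - 1*1853) - 1*(-185) = (6868 - 1853) + 185 = 5015 + 185 = 5200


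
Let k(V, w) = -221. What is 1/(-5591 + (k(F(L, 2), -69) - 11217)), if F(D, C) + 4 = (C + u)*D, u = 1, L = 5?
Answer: -1/17029 ≈ -5.8723e-5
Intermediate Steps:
F(D, C) = -4 + D*(1 + C) (F(D, C) = -4 + (C + 1)*D = -4 + (1 + C)*D = -4 + D*(1 + C))
1/(-5591 + (k(F(L, 2), -69) - 11217)) = 1/(-5591 + (-221 - 11217)) = 1/(-5591 - 11438) = 1/(-17029) = -1/17029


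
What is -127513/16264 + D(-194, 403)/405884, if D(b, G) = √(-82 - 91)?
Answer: -127513/16264 + I*√173/405884 ≈ -7.8402 + 3.2406e-5*I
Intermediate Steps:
D(b, G) = I*√173 (D(b, G) = √(-173) = I*√173)
-127513/16264 + D(-194, 403)/405884 = -127513/16264 + (I*√173)/405884 = -127513*1/16264 + (I*√173)*(1/405884) = -127513/16264 + I*√173/405884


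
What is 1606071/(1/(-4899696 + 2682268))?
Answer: -3561346805388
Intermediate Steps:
1606071/(1/(-4899696 + 2682268)) = 1606071/(1/(-2217428)) = 1606071/(-1/2217428) = 1606071*(-2217428) = -3561346805388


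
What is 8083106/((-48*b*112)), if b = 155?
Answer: -4041553/416640 ≈ -9.7003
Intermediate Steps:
8083106/((-48*b*112)) = 8083106/((-48*155*112)) = 8083106/((-7440*112)) = 8083106/(-833280) = 8083106*(-1/833280) = -4041553/416640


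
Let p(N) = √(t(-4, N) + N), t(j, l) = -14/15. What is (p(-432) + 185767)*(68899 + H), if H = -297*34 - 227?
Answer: 10881116258 + 58574*I*√97410/15 ≈ 1.0881e+10 + 1.2188e+6*I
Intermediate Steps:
t(j, l) = -14/15 (t(j, l) = -14*1/15 = -14/15)
p(N) = √(-14/15 + N)
H = -10325 (H = -10098 - 227 = -10325)
(p(-432) + 185767)*(68899 + H) = (√(-210 + 225*(-432))/15 + 185767)*(68899 - 10325) = (√(-210 - 97200)/15 + 185767)*58574 = (√(-97410)/15 + 185767)*58574 = ((I*√97410)/15 + 185767)*58574 = (I*√97410/15 + 185767)*58574 = (185767 + I*√97410/15)*58574 = 10881116258 + 58574*I*√97410/15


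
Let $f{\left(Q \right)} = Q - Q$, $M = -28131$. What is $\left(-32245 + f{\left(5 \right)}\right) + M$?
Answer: $-60376$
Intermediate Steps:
$f{\left(Q \right)} = 0$
$\left(-32245 + f{\left(5 \right)}\right) + M = \left(-32245 + 0\right) - 28131 = -32245 - 28131 = -60376$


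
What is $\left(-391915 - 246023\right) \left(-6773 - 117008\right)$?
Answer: $78964603578$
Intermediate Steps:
$\left(-391915 - 246023\right) \left(-6773 - 117008\right) = \left(-637938\right) \left(-123781\right) = 78964603578$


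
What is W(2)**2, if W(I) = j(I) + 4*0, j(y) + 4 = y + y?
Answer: 0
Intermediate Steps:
j(y) = -4 + 2*y (j(y) = -4 + (y + y) = -4 + 2*y)
W(I) = -4 + 2*I (W(I) = (-4 + 2*I) + 4*0 = (-4 + 2*I) + 0 = -4 + 2*I)
W(2)**2 = (-4 + 2*2)**2 = (-4 + 4)**2 = 0**2 = 0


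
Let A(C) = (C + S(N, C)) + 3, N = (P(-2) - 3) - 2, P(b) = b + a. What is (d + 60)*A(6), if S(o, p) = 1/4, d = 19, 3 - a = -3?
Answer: 2923/4 ≈ 730.75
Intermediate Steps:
a = 6 (a = 3 - 1*(-3) = 3 + 3 = 6)
P(b) = 6 + b (P(b) = b + 6 = 6 + b)
N = -1 (N = ((6 - 2) - 3) - 2 = (4 - 3) - 2 = 1 - 2 = -1)
S(o, p) = 1/4
A(C) = 13/4 + C (A(C) = (C + 1/4) + 3 = (1/4 + C) + 3 = 13/4 + C)
(d + 60)*A(6) = (19 + 60)*(13/4 + 6) = 79*(37/4) = 2923/4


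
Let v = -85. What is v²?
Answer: 7225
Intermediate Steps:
v² = (-85)² = 7225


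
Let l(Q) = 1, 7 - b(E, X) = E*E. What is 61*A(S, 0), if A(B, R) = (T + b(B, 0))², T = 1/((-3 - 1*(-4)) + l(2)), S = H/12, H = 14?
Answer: 2979301/1296 ≈ 2298.8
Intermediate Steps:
b(E, X) = 7 - E² (b(E, X) = 7 - E*E = 7 - E²)
S = 7/6 (S = 14/12 = 14*(1/12) = 7/6 ≈ 1.1667)
T = ½ (T = 1/((-3 - 1*(-4)) + 1) = 1/((-3 + 4) + 1) = 1/(1 + 1) = 1/2 = ½ ≈ 0.50000)
A(B, R) = (15/2 - B²)² (A(B, R) = (½ + (7 - B²))² = (15/2 - B²)²)
61*A(S, 0) = 61*((15 - 2*(7/6)²)²/4) = 61*((15 - 2*49/36)²/4) = 61*((15 - 49/18)²/4) = 61*((221/18)²/4) = 61*((¼)*(48841/324)) = 61*(48841/1296) = 2979301/1296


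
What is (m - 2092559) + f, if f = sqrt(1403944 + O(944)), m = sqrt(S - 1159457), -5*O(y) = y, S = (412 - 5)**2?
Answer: -2092559 + 6*sqrt(974830)/5 + 4*I*sqrt(62113) ≈ -2.0914e+6 + 996.9*I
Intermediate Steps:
S = 165649 (S = 407**2 = 165649)
O(y) = -y/5
m = 4*I*sqrt(62113) (m = sqrt(165649 - 1159457) = sqrt(-993808) = 4*I*sqrt(62113) ≈ 996.9*I)
f = 6*sqrt(974830)/5 (f = sqrt(1403944 - 1/5*944) = sqrt(1403944 - 944/5) = sqrt(7018776/5) = 6*sqrt(974830)/5 ≈ 1184.8)
(m - 2092559) + f = (4*I*sqrt(62113) - 2092559) + 6*sqrt(974830)/5 = (-2092559 + 4*I*sqrt(62113)) + 6*sqrt(974830)/5 = -2092559 + 6*sqrt(974830)/5 + 4*I*sqrt(62113)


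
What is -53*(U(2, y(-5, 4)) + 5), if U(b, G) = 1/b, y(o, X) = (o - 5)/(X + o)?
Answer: -583/2 ≈ -291.50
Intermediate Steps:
y(o, X) = (-5 + o)/(X + o)
-53*(U(2, y(-5, 4)) + 5) = -53*(1/2 + 5) = -53*11/2 = -583/2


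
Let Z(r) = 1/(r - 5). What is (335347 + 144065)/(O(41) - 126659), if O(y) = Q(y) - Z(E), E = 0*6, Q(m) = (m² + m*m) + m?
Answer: -2397060/616279 ≈ -3.8896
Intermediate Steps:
Q(m) = m + 2*m² (Q(m) = (m² + m²) + m = 2*m² + m = m + 2*m²)
E = 0
Z(r) = 1/(-5 + r)
O(y) = ⅕ + y*(1 + 2*y) (O(y) = y*(1 + 2*y) - 1/(-5 + 0) = y*(1 + 2*y) - 1/(-5) = y*(1 + 2*y) - 1*(-⅕) = y*(1 + 2*y) + ⅕ = ⅕ + y*(1 + 2*y))
(335347 + 144065)/(O(41) - 126659) = (335347 + 144065)/((⅕ + 41 + 2*41²) - 126659) = 479412/((⅕ + 41 + 2*1681) - 126659) = 479412/((⅕ + 41 + 3362) - 126659) = 479412/(17016/5 - 126659) = 479412/(-616279/5) = 479412*(-5/616279) = -2397060/616279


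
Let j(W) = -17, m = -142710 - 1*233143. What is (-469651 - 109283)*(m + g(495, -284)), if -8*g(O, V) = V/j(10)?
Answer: 3699119924091/17 ≈ 2.1760e+11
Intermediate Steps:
m = -375853 (m = -142710 - 233143 = -375853)
g(O, V) = V/136 (g(O, V) = -V/(8*(-17)) = -V*(-1)/(8*17) = -(-1)*V/136 = V/136)
(-469651 - 109283)*(m + g(495, -284)) = (-469651 - 109283)*(-375853 + (1/136)*(-284)) = -578934*(-375853 - 71/34) = -578934*(-12779073/34) = 3699119924091/17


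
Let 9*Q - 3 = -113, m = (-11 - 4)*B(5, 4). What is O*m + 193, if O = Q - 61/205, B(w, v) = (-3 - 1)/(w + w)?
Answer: 72497/615 ≈ 117.88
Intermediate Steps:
B(w, v) = -2/w (B(w, v) = -4*1/(2*w) = -2/w)
m = 6 (m = (-11 - 4)*(-2/5) = -(-30)/5 = -15*(-⅖) = 6)
Q = -110/9 (Q = ⅓ + (⅑)*(-113) = ⅓ - 113/9 = -110/9 ≈ -12.222)
O = -23099/1845 (O = -110/9 - 61/205 = -23099/1845 ≈ -12.520)
O*m + 193 = -23099/1845*6 + 193 = -46198/615 + 193 = 72497/615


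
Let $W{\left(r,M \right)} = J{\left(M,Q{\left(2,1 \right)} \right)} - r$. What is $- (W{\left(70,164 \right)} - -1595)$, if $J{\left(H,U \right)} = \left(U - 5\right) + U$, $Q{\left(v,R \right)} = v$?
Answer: $-1524$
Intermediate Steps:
$J{\left(H,U \right)} = -5 + 2 U$ ($J{\left(H,U \right)} = \left(-5 + U\right) + U = -5 + 2 U$)
$W{\left(r,M \right)} = -1 - r$ ($W{\left(r,M \right)} = \left(-5 + 2 \cdot 2\right) - r = \left(-5 + 4\right) - r = -1 - r$)
$- (W{\left(70,164 \right)} - -1595) = - (\left(-1 - 70\right) - -1595) = - (\left(-1 - 70\right) + 1595) = - (-71 + 1595) = \left(-1\right) 1524 = -1524$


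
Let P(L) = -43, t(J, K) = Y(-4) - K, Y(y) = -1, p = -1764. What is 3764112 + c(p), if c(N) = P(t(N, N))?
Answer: 3764069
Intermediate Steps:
t(J, K) = -1 - K
c(N) = -43
3764112 + c(p) = 3764112 - 43 = 3764069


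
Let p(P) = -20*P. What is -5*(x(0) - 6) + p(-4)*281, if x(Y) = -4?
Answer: 22530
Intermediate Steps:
-5*(x(0) - 6) + p(-4)*281 = -5*(-4 - 6) - 20*(-4)*281 = -5*(-10) + 80*281 = 50 + 22480 = 22530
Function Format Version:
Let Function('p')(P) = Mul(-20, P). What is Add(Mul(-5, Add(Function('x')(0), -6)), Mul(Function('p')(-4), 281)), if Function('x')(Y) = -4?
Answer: 22530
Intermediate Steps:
Add(Mul(-5, Add(Function('x')(0), -6)), Mul(Function('p')(-4), 281)) = Add(Mul(-5, Add(-4, -6)), Mul(Mul(-20, -4), 281)) = Add(Mul(-5, -10), Mul(80, 281)) = Add(50, 22480) = 22530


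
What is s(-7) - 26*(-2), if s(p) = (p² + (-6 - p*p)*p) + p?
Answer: 479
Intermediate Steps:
s(p) = p + p² + p*(-6 - p²) (s(p) = (p² + (-6 - p²)*p) + p = (p² + p*(-6 - p²)) + p = p + p² + p*(-6 - p²))
s(-7) - 26*(-2) = -7*(-5 - 7 - 1*(-7)²) - 26*(-2) = -7*(-5 - 7 - 1*49) + 52 = -7*(-5 - 7 - 49) + 52 = -7*(-61) + 52 = 427 + 52 = 479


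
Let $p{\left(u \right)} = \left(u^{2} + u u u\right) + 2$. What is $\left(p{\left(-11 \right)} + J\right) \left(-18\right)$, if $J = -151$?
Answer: $24462$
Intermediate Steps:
$p{\left(u \right)} = 2 + u^{2} + u^{3}$ ($p{\left(u \right)} = \left(u^{2} + u^{2} u\right) + 2 = \left(u^{2} + u^{3}\right) + 2 = 2 + u^{2} + u^{3}$)
$\left(p{\left(-11 \right)} + J\right) \left(-18\right) = \left(\left(2 + \left(-11\right)^{2} + \left(-11\right)^{3}\right) - 151\right) \left(-18\right) = \left(\left(2 + 121 - 1331\right) - 151\right) \left(-18\right) = \left(-1208 - 151\right) \left(-18\right) = \left(-1359\right) \left(-18\right) = 24462$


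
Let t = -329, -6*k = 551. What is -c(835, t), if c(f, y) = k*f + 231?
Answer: 458699/6 ≈ 76450.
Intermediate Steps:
k = -551/6 (k = -⅙*551 = -551/6 ≈ -91.833)
c(f, y) = 231 - 551*f/6 (c(f, y) = -551*f/6 + 231 = 231 - 551*f/6)
-c(835, t) = -(231 - 551/6*835) = -(231 - 460085/6) = -1*(-458699/6) = 458699/6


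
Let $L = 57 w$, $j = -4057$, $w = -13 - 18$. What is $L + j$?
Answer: $-5824$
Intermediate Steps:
$w = -31$ ($w = -13 - 18 = -31$)
$L = -1767$ ($L = 57 \left(-31\right) = -1767$)
$L + j = -1767 - 4057 = -5824$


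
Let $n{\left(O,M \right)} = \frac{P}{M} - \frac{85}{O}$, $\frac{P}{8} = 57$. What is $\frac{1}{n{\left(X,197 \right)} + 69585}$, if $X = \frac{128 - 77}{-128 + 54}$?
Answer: $\frac{591}{41198993} \approx 1.4345 \cdot 10^{-5}$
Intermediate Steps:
$P = 456$ ($P = 8 \cdot 57 = 456$)
$X = - \frac{51}{74}$ ($X = \frac{51}{-74} = 51 \left(- \frac{1}{74}\right) = - \frac{51}{74} \approx -0.68919$)
$n{\left(O,M \right)} = - \frac{85}{O} + \frac{456}{M}$ ($n{\left(O,M \right)} = \frac{456}{M} - \frac{85}{O} = - \frac{85}{O} + \frac{456}{M}$)
$\frac{1}{n{\left(X,197 \right)} + 69585} = \frac{1}{\left(- \frac{85}{- \frac{51}{74}} + \frac{456}{197}\right) + 69585} = \frac{1}{\left(\left(-85\right) \left(- \frac{74}{51}\right) + 456 \cdot \frac{1}{197}\right) + 69585} = \frac{1}{\left(\frac{370}{3} + \frac{456}{197}\right) + 69585} = \frac{1}{\frac{74258}{591} + 69585} = \frac{1}{\frac{41198993}{591}} = \frac{591}{41198993}$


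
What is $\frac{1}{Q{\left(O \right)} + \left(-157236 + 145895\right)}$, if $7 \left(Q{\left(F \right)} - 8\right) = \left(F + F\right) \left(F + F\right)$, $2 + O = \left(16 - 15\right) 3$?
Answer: $- \frac{7}{79327} \approx -8.8242 \cdot 10^{-5}$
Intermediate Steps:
$O = 1$ ($O = -2 + \left(16 - 15\right) 3 = -2 + 1 \cdot 3 = -2 + 3 = 1$)
$Q{\left(F \right)} = 8 + \frac{4 F^{2}}{7}$ ($Q{\left(F \right)} = 8 + \frac{\left(F + F\right) \left(F + F\right)}{7} = 8 + \frac{2 F 2 F}{7} = 8 + \frac{4 F^{2}}{7}$)
$\frac{1}{Q{\left(O \right)} + \left(-157236 + 145895\right)} = \frac{1}{\left(8 + \frac{4 \cdot 1^{2}}{7}\right) + \left(-157236 + 145895\right)} = \frac{1}{\left(8 + \frac{4}{7} \cdot 1\right) - 11341} = \frac{1}{\left(8 + \frac{4}{7}\right) - 11341} = \frac{1}{\frac{60}{7} - 11341} = \frac{1}{- \frac{79327}{7}} = - \frac{7}{79327}$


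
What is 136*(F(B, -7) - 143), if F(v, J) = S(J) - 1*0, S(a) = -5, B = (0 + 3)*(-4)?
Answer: -20128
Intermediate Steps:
B = -12 (B = 3*(-4) = -12)
F(v, J) = -5 (F(v, J) = -5 - 1*0 = -5 + 0 = -5)
136*(F(B, -7) - 143) = 136*(-5 - 143) = 136*(-148) = -20128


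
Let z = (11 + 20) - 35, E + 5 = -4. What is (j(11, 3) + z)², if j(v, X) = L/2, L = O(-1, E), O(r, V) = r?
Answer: 81/4 ≈ 20.250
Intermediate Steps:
E = -9 (E = -5 - 4 = -9)
L = -1
j(v, X) = -½ (j(v, X) = -1/2 = -1*½ = -½)
z = -4 (z = 31 - 35 = -4)
(j(11, 3) + z)² = (-½ - 4)² = (-9/2)² = 81/4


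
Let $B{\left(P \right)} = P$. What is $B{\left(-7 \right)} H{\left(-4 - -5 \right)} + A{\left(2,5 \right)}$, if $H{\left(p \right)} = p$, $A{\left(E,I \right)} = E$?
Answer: $-5$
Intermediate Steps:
$B{\left(-7 \right)} H{\left(-4 - -5 \right)} + A{\left(2,5 \right)} = - 7 \left(-4 - -5\right) + 2 = - 7 \left(-4 + 5\right) + 2 = \left(-7\right) 1 + 2 = -7 + 2 = -5$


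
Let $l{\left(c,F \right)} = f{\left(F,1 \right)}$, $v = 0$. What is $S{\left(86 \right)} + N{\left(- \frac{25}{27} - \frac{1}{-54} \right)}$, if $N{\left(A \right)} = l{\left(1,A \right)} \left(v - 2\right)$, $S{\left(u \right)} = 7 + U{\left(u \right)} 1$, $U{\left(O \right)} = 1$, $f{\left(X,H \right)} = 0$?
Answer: $8$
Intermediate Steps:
$l{\left(c,F \right)} = 0$
$S{\left(u \right)} = 8$ ($S{\left(u \right)} = 7 + 1 \cdot 1 = 7 + 1 = 8$)
$N{\left(A \right)} = 0$ ($N{\left(A \right)} = 0 \left(0 - 2\right) = 0 \left(-2\right) = 0$)
$S{\left(86 \right)} + N{\left(- \frac{25}{27} - \frac{1}{-54} \right)} = 8 + 0 = 8$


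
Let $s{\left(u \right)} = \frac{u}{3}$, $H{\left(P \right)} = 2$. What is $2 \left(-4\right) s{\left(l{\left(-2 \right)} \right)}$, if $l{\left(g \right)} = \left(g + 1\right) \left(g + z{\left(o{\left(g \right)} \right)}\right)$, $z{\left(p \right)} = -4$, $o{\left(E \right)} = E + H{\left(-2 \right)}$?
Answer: $-16$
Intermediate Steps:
$o{\left(E \right)} = 2 + E$ ($o{\left(E \right)} = E + 2 = 2 + E$)
$l{\left(g \right)} = \left(1 + g\right) \left(-4 + g\right)$ ($l{\left(g \right)} = \left(g + 1\right) \left(g - 4\right) = \left(1 + g\right) \left(-4 + g\right)$)
$s{\left(u \right)} = \frac{u}{3}$ ($s{\left(u \right)} = u \frac{1}{3} = \frac{u}{3}$)
$2 \left(-4\right) s{\left(l{\left(-2 \right)} \right)} = 2 \left(-4\right) \frac{-4 + \left(-2\right)^{2} - -6}{3} = - 8 \frac{-4 + 4 + 6}{3} = - 8 \cdot \frac{1}{3} \cdot 6 = \left(-8\right) 2 = -16$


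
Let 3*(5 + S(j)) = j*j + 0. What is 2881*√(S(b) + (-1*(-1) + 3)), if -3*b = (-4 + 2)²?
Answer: 2881*I*√33/9 ≈ 1838.9*I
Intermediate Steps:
b = -4/3 (b = -(-4 + 2)²/3 = -⅓*(-2)² = -⅓*4 = -4/3 ≈ -1.3333)
S(j) = -5 + j²/3 (S(j) = -5 + (j*j + 0)/3 = -5 + (j² + 0)/3 = -5 + j²/3)
2881*√(S(b) + (-1*(-1) + 3)) = 2881*√((-5 + (-4/3)²/3) + (-1*(-1) + 3)) = 2881*√((-5 + (⅓)*(16/9)) + (1 + 3)) = 2881*√((-5 + 16/27) + 4) = 2881*√(-119/27 + 4) = 2881*√(-11/27) = 2881*(I*√33/9) = 2881*I*√33/9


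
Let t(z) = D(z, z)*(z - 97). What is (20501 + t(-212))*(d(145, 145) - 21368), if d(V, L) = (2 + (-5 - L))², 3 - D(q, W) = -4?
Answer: 9829168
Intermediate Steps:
D(q, W) = 7 (D(q, W) = 3 - 1*(-4) = 3 + 4 = 7)
t(z) = -679 + 7*z (t(z) = 7*(z - 97) = 7*(-97 + z) = -679 + 7*z)
d(V, L) = (-3 - L)²
(20501 + t(-212))*(d(145, 145) - 21368) = (20501 + (-679 + 7*(-212)))*((3 + 145)² - 21368) = (20501 + (-679 - 1484))*(148² - 21368) = (20501 - 2163)*(21904 - 21368) = 18338*536 = 9829168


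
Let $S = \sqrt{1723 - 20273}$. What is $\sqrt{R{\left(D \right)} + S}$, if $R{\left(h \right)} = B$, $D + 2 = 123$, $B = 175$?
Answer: $\sqrt{175 + 5 i \sqrt{742}} \approx 14.085 + 4.835 i$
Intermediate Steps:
$D = 121$ ($D = -2 + 123 = 121$)
$S = 5 i \sqrt{742}$ ($S = \sqrt{-18550} = 5 i \sqrt{742} \approx 136.2 i$)
$R{\left(h \right)} = 175$
$\sqrt{R{\left(D \right)} + S} = \sqrt{175 + 5 i \sqrt{742}}$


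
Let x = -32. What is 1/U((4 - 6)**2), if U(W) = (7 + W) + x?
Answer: -1/21 ≈ -0.047619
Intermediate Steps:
U(W) = -25 + W (U(W) = (7 + W) - 32 = -25 + W)
1/U((4 - 6)**2) = 1/(-25 + (4 - 6)**2) = 1/(-25 + (-2)**2) = 1/(-25 + 4) = 1/(-21) = -1/21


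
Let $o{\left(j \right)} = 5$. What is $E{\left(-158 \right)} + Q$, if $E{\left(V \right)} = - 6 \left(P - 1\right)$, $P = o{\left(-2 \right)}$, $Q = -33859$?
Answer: $-33883$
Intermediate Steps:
$P = 5$
$E{\left(V \right)} = -24$ ($E{\left(V \right)} = - 6 \left(5 - 1\right) = \left(-6\right) 4 = -24$)
$E{\left(-158 \right)} + Q = -24 - 33859 = -33883$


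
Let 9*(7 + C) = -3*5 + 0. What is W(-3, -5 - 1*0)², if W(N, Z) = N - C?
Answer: 289/9 ≈ 32.111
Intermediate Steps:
C = -26/3 (C = -7 + (-3*5 + 0)/9 = -7 + (-15 + 0)/9 = -7 + (⅑)*(-15) = -7 - 5/3 = -26/3 ≈ -8.6667)
W(N, Z) = 26/3 + N (W(N, Z) = N - 1*(-26/3) = N + 26/3 = 26/3 + N)
W(-3, -5 - 1*0)² = (26/3 - 3)² = (17/3)² = 289/9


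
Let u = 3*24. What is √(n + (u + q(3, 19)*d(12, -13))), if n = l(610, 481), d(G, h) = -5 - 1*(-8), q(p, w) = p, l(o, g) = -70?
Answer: √11 ≈ 3.3166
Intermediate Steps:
u = 72
d(G, h) = 3 (d(G, h) = -5 + 8 = 3)
n = -70
√(n + (u + q(3, 19)*d(12, -13))) = √(-70 + (72 + 3*3)) = √(-70 + (72 + 9)) = √(-70 + 81) = √11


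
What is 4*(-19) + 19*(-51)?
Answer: -1045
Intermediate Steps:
4*(-19) + 19*(-51) = -76 - 969 = -1045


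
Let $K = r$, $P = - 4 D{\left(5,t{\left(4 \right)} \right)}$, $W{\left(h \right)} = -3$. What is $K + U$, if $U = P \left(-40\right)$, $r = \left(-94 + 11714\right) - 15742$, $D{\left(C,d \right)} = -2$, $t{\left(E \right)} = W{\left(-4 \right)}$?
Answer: $-4442$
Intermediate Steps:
$t{\left(E \right)} = -3$
$P = 8$ ($P = \left(-4\right) \left(-2\right) = 8$)
$r = -4122$ ($r = 11620 - 15742 = -4122$)
$U = -320$ ($U = 8 \left(-40\right) = -320$)
$K = -4122$
$K + U = -4122 - 320 = -4442$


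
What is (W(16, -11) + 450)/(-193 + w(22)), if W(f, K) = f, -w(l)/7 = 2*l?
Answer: -466/501 ≈ -0.93014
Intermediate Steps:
w(l) = -14*l
(W(16, -11) + 450)/(-193 + w(22)) = (16 + 450)/(-193 - 14*22) = 466/(-193 - 308) = 466/(-501) = 466*(-1/501) = -466/501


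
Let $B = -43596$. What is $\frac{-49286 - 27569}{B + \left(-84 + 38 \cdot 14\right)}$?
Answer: $\frac{76855}{43148} \approx 1.7812$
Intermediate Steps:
$\frac{-49286 - 27569}{B + \left(-84 + 38 \cdot 14\right)} = \frac{-49286 - 27569}{-43596 + \left(-84 + 38 \cdot 14\right)} = - \frac{76855}{-43596 + \left(-84 + 532\right)} = - \frac{76855}{-43596 + 448} = - \frac{76855}{-43148} = \left(-76855\right) \left(- \frac{1}{43148}\right) = \frac{76855}{43148}$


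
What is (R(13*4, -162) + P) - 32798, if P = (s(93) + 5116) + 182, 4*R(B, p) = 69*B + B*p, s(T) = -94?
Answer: -28803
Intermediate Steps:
R(B, p) = 69*B/4 + B*p/4 (R(B, p) = (69*B + B*p)/4 = 69*B/4 + B*p/4)
P = 5204 (P = (-94 + 5116) + 182 = 5022 + 182 = 5204)
(R(13*4, -162) + P) - 32798 = ((13*4)*(69 - 162)/4 + 5204) - 32798 = ((¼)*52*(-93) + 5204) - 32798 = (-1209 + 5204) - 32798 = 3995 - 32798 = -28803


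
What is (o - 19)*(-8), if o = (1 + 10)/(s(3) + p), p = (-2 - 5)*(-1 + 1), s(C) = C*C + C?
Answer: 434/3 ≈ 144.67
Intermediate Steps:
s(C) = C + C² (s(C) = C² + C = C + C²)
p = 0 (p = -7*0 = 0)
o = 11/12 (o = (1 + 10)/(3*(1 + 3) + 0) = 11/(3*4 + 0) = 11/(12 + 0) = 11/12 ≈ 0.91667)
(o - 19)*(-8) = (11/12 - 19)*(-8) = -217/12*(-8) = 434/3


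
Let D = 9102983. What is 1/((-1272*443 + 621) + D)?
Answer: 1/8540108 ≈ 1.1709e-7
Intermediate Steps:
1/((-1272*443 + 621) + D) = 1/((-1272*443 + 621) + 9102983) = 1/((-563496 + 621) + 9102983) = 1/(-562875 + 9102983) = 1/8540108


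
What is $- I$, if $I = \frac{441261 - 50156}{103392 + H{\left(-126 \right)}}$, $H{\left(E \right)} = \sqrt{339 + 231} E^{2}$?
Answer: $\frac{140406695}{461726037} - \frac{19164145 \sqrt{570}}{410423144} \approx -0.8107$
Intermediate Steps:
$H{\left(E \right)} = \sqrt{570} E^{2}$
$I = \frac{391105}{103392 + 15876 \sqrt{570}}$ ($I = \frac{441261 - 50156}{103392 + \sqrt{570} \left(-126\right)^{2}} = \frac{391105}{103392 + \sqrt{570} \cdot 15876} = \frac{391105}{103392 + 15876 \sqrt{570}} \approx 0.8107$)
$- I = - (- \frac{140406695}{461726037} + \frac{19164145 \sqrt{570}}{410423144}) = \frac{140406695}{461726037} - \frac{19164145 \sqrt{570}}{410423144}$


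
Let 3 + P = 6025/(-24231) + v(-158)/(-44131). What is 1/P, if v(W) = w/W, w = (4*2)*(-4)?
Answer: -84477722619/274438808278 ≈ -0.30782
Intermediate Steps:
w = -32 (w = 8*(-4) = -32)
v(W) = -32/W
P = -274438808278/84477722619 (P = -3 + (6025/(-24231) - 32/(-158)/(-44131)) = -3 + (6025*(-1/24231) - 32*(-1/158)*(-1/44131)) = -3 + (-6025/24231 + (16/79)*(-1/44131)) = -3 + (-6025/24231 - 16/3486349) = -3 - 21005640421/84477722619 = -274438808278/84477722619 ≈ -3.2487)
1/P = 1/(-274438808278/84477722619) = -84477722619/274438808278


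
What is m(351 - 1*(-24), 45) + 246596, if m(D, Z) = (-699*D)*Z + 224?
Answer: -11548805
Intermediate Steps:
m(D, Z) = 224 - 699*D*Z (m(D, Z) = -699*D*Z + 224 = 224 - 699*D*Z)
m(351 - 1*(-24), 45) + 246596 = (224 - 699*(351 - 1*(-24))*45) + 246596 = (224 - 699*(351 + 24)*45) + 246596 = (224 - 699*375*45) + 246596 = (224 - 11795625) + 246596 = -11795401 + 246596 = -11548805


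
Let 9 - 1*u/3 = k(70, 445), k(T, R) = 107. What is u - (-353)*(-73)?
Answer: -26063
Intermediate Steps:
u = -294 (u = 27 - 3*107 = 27 - 321 = -294)
u - (-353)*(-73) = -294 - (-353)*(-73) = -294 - 1*25769 = -294 - 25769 = -26063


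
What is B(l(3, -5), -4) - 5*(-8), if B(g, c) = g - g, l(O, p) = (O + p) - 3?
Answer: 40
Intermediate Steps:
l(O, p) = -3 + O + p
B(g, c) = 0
B(l(3, -5), -4) - 5*(-8) = 0 - 5*(-8) = 0 + 40 = 40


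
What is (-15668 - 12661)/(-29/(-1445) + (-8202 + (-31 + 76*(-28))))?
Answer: 40935405/14971616 ≈ 2.7342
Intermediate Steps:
(-15668 - 12661)/(-29/(-1445) + (-8202 + (-31 + 76*(-28)))) = -28329/(-29*(-1/1445) + (-8202 + (-31 - 2128))) = -28329/(29/1445 + (-8202 - 2159)) = -28329/(29/1445 - 10361) = -28329/(-14971616/1445) = -28329*(-1445/14971616) = 40935405/14971616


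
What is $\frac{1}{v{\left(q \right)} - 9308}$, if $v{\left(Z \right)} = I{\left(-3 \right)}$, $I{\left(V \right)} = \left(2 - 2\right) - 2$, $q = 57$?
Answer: $- \frac{1}{9310} \approx -0.00010741$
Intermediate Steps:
$I{\left(V \right)} = -2$ ($I{\left(V \right)} = 0 - 2 = -2$)
$v{\left(Z \right)} = -2$
$\frac{1}{v{\left(q \right)} - 9308} = \frac{1}{-2 - 9308} = \frac{1}{-9310} = - \frac{1}{9310}$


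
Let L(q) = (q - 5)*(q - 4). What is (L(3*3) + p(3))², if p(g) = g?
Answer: 529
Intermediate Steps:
L(q) = (-5 + q)*(-4 + q)
(L(3*3) + p(3))² = ((20 + (3*3)² - 27*3) + 3)² = ((20 + 9² - 9*9) + 3)² = ((20 + 81 - 81) + 3)² = (20 + 3)² = 23² = 529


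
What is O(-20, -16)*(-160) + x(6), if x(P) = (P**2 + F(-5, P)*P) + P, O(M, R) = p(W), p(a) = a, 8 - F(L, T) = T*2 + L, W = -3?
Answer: 528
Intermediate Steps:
F(L, T) = 8 - L - 2*T (F(L, T) = 8 - (T*2 + L) = 8 - (2*T + L) = 8 - (L + 2*T) = 8 + (-L - 2*T) = 8 - L - 2*T)
O(M, R) = -3
x(P) = P + P**2 + P*(13 - 2*P) (x(P) = (P**2 + (8 - 1*(-5) - 2*P)*P) + P = (P**2 + (8 + 5 - 2*P)*P) + P = (P**2 + (13 - 2*P)*P) + P = (P**2 + P*(13 - 2*P)) + P = P + P**2 + P*(13 - 2*P))
O(-20, -16)*(-160) + x(6) = -3*(-160) + 6*(14 - 1*6) = 480 + 6*(14 - 6) = 480 + 6*8 = 480 + 48 = 528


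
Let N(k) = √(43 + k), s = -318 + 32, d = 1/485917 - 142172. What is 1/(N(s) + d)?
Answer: -33568988822664991/4772570336202868714756 - 2125037978001*I*√3/4772570336202868714756 ≈ -7.0337e-6 - 7.7121e-10*I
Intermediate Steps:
d = -69083791723/485917 (d = 1/485917 - 142172 = -69083791723/485917 ≈ -1.4217e+5)
s = -286
1/(N(s) + d) = 1/(√(43 - 286) - 69083791723/485917) = 1/(√(-243) - 69083791723/485917) = 1/(9*I*√3 - 69083791723/485917) = 1/(-69083791723/485917 + 9*I*√3)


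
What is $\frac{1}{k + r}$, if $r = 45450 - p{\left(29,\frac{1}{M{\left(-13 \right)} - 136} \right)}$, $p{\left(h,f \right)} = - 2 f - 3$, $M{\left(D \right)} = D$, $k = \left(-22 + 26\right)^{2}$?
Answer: $\frac{149}{6774879} \approx 2.1993 \cdot 10^{-5}$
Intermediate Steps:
$k = 16$ ($k = 4^{2} = 16$)
$p{\left(h,f \right)} = -3 - 2 f$
$r = \frac{6772495}{149}$ ($r = 45450 - \left(-3 - \frac{2}{-13 - 136}\right) = 45450 - \left(-3 - \frac{2}{-149}\right) = 45450 - \left(-3 - - \frac{2}{149}\right) = 45450 - \left(-3 + \frac{2}{149}\right) = 45450 - - \frac{445}{149} = 45450 + \frac{445}{149} = \frac{6772495}{149} \approx 45453.0$)
$\frac{1}{k + r} = \frac{1}{16 + \frac{6772495}{149}} = \frac{1}{\frac{6774879}{149}} = \frac{149}{6774879}$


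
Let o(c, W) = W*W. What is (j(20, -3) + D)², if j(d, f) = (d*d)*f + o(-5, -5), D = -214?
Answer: 1929321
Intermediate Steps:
o(c, W) = W²
j(d, f) = 25 + f*d² (j(d, f) = (d*d)*f + (-5)² = d²*f + 25 = f*d² + 25 = 25 + f*d²)
(j(20, -3) + D)² = ((25 - 3*20²) - 214)² = ((25 - 3*400) - 214)² = ((25 - 1200) - 214)² = (-1175 - 214)² = (-1389)² = 1929321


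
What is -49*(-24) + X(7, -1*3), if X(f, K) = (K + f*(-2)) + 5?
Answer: 1164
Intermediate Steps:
X(f, K) = 5 + K - 2*f (X(f, K) = (K - 2*f) + 5 = 5 + K - 2*f)
-49*(-24) + X(7, -1*3) = -49*(-24) + (5 - 1*3 - 2*7) = 1176 + (5 - 3 - 14) = 1176 - 12 = 1164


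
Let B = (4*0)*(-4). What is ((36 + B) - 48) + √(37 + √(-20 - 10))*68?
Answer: -12 + 68*√(37 + I*√30) ≈ 402.75 + 30.532*I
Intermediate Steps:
B = 0 (B = 0*(-4) = 0)
((36 + B) - 48) + √(37 + √(-20 - 10))*68 = ((36 + 0) - 48) + √(37 + √(-20 - 10))*68 = (36 - 48) + √(37 + √(-30))*68 = -12 + √(37 + I*√30)*68 = -12 + 68*√(37 + I*√30)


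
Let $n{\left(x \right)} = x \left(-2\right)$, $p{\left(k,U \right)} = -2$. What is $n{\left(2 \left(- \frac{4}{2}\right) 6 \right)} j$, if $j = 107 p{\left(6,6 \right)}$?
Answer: $-10272$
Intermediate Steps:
$n{\left(x \right)} = - 2 x$
$j = -214$ ($j = 107 \left(-2\right) = -214$)
$n{\left(2 \left(- \frac{4}{2}\right) 6 \right)} j = - 2 \cdot 2 \left(- \frac{4}{2}\right) 6 \left(-214\right) = - 2 \cdot 2 \left(\left(-4\right) \frac{1}{2}\right) 6 \left(-214\right) = - 2 \cdot 2 \left(-2\right) 6 \left(-214\right) = - 2 \left(\left(-4\right) 6\right) \left(-214\right) = \left(-2\right) \left(-24\right) \left(-214\right) = 48 \left(-214\right) = -10272$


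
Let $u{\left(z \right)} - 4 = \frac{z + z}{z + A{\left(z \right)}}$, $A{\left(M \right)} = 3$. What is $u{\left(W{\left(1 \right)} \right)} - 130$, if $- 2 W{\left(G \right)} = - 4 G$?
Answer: $- \frac{626}{5} \approx -125.2$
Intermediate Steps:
$W{\left(G \right)} = 2 G$ ($W{\left(G \right)} = - \frac{\left(-4\right) G}{2} = 2 G$)
$u{\left(z \right)} = 4 + \frac{2 z}{3 + z}$ ($u{\left(z \right)} = 4 + \frac{z + z}{z + 3} = 4 + \frac{2 z}{3 + z}$)
$u{\left(W{\left(1 \right)} \right)} - 130 = \frac{6 \left(2 + 2 \cdot 1\right)}{3 + 2 \cdot 1} - 130 = \frac{6 \left(2 + 2\right)}{3 + 2} - 130 = 6 \cdot \frac{1}{5} \cdot 4 - 130 = \frac{24}{5} - 130 = - \frac{626}{5}$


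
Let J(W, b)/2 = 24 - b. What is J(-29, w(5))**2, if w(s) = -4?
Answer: 3136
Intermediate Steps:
J(W, b) = 48 - 2*b (J(W, b) = 2*(24 - b) = 48 - 2*b)
J(-29, w(5))**2 = (48 - 2*(-4))**2 = (48 + 8)**2 = 56**2 = 3136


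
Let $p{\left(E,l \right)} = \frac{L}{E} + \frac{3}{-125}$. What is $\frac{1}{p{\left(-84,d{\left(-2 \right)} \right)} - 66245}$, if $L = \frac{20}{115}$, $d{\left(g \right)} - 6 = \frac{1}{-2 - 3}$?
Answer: $- \frac{60375}{3999543449} \approx -1.5095 \cdot 10^{-5}$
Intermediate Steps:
$d{\left(g \right)} = \frac{29}{5}$ ($d{\left(g \right)} = 6 + \frac{1}{-2 - 3} = 6 + \frac{1}{-5} = 6 - \frac{1}{5} = \frac{29}{5}$)
$L = \frac{4}{23}$ ($L = 20 \cdot \frac{1}{115} = \frac{4}{23} \approx 0.17391$)
$p{\left(E,l \right)} = - \frac{3}{125} + \frac{4}{23 E}$ ($p{\left(E,l \right)} = \frac{4}{23 E} + \frac{3}{-125} = \frac{4}{23 E} + 3 \left(- \frac{1}{125}\right) = \frac{4}{23 E} - \frac{3}{125} = - \frac{3}{125} + \frac{4}{23 E}$)
$\frac{1}{p{\left(-84,d{\left(-2 \right)} \right)} - 66245} = \frac{1}{\frac{500 - -5796}{2875 \left(-84\right)} - 66245} = \frac{1}{\frac{1}{2875} \left(- \frac{1}{84}\right) \left(500 + 5796\right) - 66245} = \frac{1}{\frac{1}{2875} \left(- \frac{1}{84}\right) 6296 - 66245} = \frac{1}{- \frac{1574}{60375} - 66245} = \frac{1}{- \frac{3999543449}{60375}} = - \frac{60375}{3999543449}$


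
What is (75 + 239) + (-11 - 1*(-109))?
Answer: 412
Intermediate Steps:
(75 + 239) + (-11 - 1*(-109)) = 314 + (-11 + 109) = 314 + 98 = 412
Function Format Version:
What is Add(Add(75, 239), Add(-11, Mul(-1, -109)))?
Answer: 412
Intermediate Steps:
Add(Add(75, 239), Add(-11, Mul(-1, -109))) = Add(314, Add(-11, 109)) = Add(314, 98) = 412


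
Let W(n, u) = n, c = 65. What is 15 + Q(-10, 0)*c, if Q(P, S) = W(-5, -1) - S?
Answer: -310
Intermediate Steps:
Q(P, S) = -5 - S
15 + Q(-10, 0)*c = 15 + (-5 - 1*0)*65 = 15 + (-5 + 0)*65 = 15 - 5*65 = 15 - 325 = -310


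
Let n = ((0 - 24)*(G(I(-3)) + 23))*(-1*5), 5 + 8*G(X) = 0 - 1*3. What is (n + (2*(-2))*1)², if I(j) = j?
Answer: 6948496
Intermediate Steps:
G(X) = -1 (G(X) = -5/8 + (0 - 1*3)/8 = -5/8 + (0 - 3)/8 = -5/8 + (⅛)*(-3) = -5/8 - 3/8 = -1)
n = 2640 (n = ((0 - 24)*(-1 + 23))*(-1*5) = -24*22*(-5) = -528*(-5) = 2640)
(n + (2*(-2))*1)² = (2640 + (2*(-2))*1)² = (2640 - 4*1)² = (2640 - 4)² = 2636² = 6948496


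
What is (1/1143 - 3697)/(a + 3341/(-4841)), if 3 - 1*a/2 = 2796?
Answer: 20456468470/30912625881 ≈ 0.66175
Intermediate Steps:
a = -5586 (a = 6 - 2*2796 = 6 - 5592 = -5586)
(1/1143 - 3697)/(a + 3341/(-4841)) = (1/1143 - 3697)/(-5586 + 3341/(-4841)) = (1/1143 - 3697)/(-5586 + 3341*(-1/4841)) = -4225670/(1143*(-5586 - 3341/4841)) = -4225670/(1143*(-27045167/4841)) = -4225670/1143*(-4841/27045167) = 20456468470/30912625881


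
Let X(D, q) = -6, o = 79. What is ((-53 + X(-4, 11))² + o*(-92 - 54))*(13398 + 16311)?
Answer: -239246577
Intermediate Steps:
((-53 + X(-4, 11))² + o*(-92 - 54))*(13398 + 16311) = ((-53 - 6)² + 79*(-92 - 54))*(13398 + 16311) = ((-59)² + 79*(-146))*29709 = (3481 - 11534)*29709 = -8053*29709 = -239246577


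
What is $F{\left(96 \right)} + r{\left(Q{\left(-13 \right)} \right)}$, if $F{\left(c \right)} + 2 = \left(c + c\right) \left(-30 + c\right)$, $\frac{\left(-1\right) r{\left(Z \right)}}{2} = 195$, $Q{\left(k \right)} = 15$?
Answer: $12280$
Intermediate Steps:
$r{\left(Z \right)} = -390$ ($r{\left(Z \right)} = \left(-2\right) 195 = -390$)
$F{\left(c \right)} = -2 + 2 c \left(-30 + c\right)$ ($F{\left(c \right)} = -2 + \left(c + c\right) \left(-30 + c\right) = -2 + 2 c \left(-30 + c\right)$)
$F{\left(96 \right)} + r{\left(Q{\left(-13 \right)} \right)} = \left(-2 - 5760 + 2 \cdot 96^{2}\right) - 390 = \left(-2 - 5760 + 2 \cdot 9216\right) - 390 = \left(-2 - 5760 + 18432\right) - 390 = 12670 - 390 = 12280$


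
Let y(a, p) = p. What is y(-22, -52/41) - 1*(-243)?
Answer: 9911/41 ≈ 241.73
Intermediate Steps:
y(-22, -52/41) - 1*(-243) = -52/41 - 1*(-243) = -52*1/41 + 243 = -52/41 + 243 = 9911/41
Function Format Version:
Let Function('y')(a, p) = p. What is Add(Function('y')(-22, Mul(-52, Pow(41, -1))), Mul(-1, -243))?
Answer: Rational(9911, 41) ≈ 241.73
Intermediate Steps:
Add(Function('y')(-22, Mul(-52, Pow(41, -1))), Mul(-1, -243)) = Add(Mul(-52, Pow(41, -1)), Mul(-1, -243)) = Add(Mul(-52, Rational(1, 41)), 243) = Add(Rational(-52, 41), 243) = Rational(9911, 41)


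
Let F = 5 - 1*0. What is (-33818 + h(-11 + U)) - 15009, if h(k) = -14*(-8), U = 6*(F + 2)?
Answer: -48715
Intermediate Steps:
F = 5 (F = 5 + 0 = 5)
U = 42 (U = 6*(5 + 2) = 6*7 = 42)
h(k) = 112
(-33818 + h(-11 + U)) - 15009 = (-33818 + 112) - 15009 = -33706 - 15009 = -48715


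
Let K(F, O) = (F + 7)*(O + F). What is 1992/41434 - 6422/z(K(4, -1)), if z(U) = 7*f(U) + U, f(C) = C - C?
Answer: -133011706/683661 ≈ -194.56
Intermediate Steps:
f(C) = 0
K(F, O) = (7 + F)*(F + O)
z(U) = U (z(U) = 7*0 + U = 0 + U = U)
1992/41434 - 6422/z(K(4, -1)) = 1992/41434 - 6422/(4**2 + 7*4 + 7*(-1) + 4*(-1)) = 1992*(1/41434) - 6422/(16 + 28 - 7 - 4) = 996/20717 - 6422/33 = -133011706/683661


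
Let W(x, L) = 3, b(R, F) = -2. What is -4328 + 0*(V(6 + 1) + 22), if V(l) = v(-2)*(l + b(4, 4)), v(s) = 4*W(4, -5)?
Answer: -4328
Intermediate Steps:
v(s) = 12 (v(s) = 4*3 = 12)
V(l) = -24 + 12*l (V(l) = 12*(l - 2) = 12*(-2 + l) = -24 + 12*l)
-4328 + 0*(V(6 + 1) + 22) = -4328 + 0*((-24 + 12*(6 + 1)) + 22) = -4328 + 0*((-24 + 12*7) + 22) = -4328 + 0*((-24 + 84) + 22) = -4328 + 0*(60 + 22) = -4328 + 0*82 = -4328 + 0 = -4328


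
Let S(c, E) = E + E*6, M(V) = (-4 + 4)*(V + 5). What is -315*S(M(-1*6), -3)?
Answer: 6615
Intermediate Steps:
M(V) = 0 (M(V) = 0*(5 + V) = 0)
S(c, E) = 7*E (S(c, E) = E + 6*E = 7*E)
-315*S(M(-1*6), -3) = -2205*(-3) = -315*(-21) = 6615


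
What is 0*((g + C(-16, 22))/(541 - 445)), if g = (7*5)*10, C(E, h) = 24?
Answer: 0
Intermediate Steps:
g = 350 (g = 35*10 = 350)
0*((g + C(-16, 22))/(541 - 445)) = 0*((350 + 24)/(541 - 445)) = 0*(374/96) = 0*(374*(1/96)) = 0*(187/48) = 0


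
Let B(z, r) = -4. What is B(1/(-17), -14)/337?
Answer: -4/337 ≈ -0.011869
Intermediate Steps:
B(1/(-17), -14)/337 = -4/337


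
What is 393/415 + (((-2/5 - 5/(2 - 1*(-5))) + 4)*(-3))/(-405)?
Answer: 379768/392175 ≈ 0.96836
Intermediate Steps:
393/415 + (((-2/5 - 5/(2 - 1*(-5))) + 4)*(-3))/(-405) = 393*(1/415) + (((-2*⅕ - 5/(2 + 5)) + 4)*(-3))*(-1/405) = 393/415 + (((-⅖ - 5/7) + 4)*(-3))*(-1/405) = 393/415 + ((-39/35 + 4)*(-3))*(-1/405) = 393/415 + ((101/35)*(-3))*(-1/405) = 393/415 - 303/35*(-1/405) = 393/415 + 101/4725 = 379768/392175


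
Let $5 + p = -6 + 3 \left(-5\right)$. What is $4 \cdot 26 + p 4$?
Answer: $0$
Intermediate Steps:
$p = -26$ ($p = -5 + \left(-6 + 3 \left(-5\right)\right) = -5 - 21 = -26$)
$4 \cdot 26 + p 4 = 4 \cdot 26 - 104 = 104 - 104 = 0$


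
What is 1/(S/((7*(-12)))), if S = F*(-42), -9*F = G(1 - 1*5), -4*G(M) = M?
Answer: -18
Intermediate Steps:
G(M) = -M/4
F = -⅑ (F = -(-1)*(1 - 1*5)/36 = -(-1)*(1 - 5)/36 = -(-1)*(-4)/36 = -⅑*1 = -⅑ ≈ -0.11111)
S = 14/3 (S = -⅑*(-42) = 14/3 ≈ 4.6667)
1/(S/((7*(-12)))) = 1/(14/(3*((7*(-12))))) = 1/((14/3)/(-84)) = 1/((14/3)*(-1/84)) = 1/(-1/18) = -18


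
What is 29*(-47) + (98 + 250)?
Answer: -1015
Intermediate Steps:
29*(-47) + (98 + 250) = -1363 + 348 = -1015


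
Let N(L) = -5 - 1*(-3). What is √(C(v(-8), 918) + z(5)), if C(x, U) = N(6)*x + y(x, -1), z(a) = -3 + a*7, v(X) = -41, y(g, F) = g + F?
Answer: 6*√2 ≈ 8.4853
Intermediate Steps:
y(g, F) = F + g
z(a) = -3 + 7*a
N(L) = -2 (N(L) = -5 + 3 = -2)
C(x, U) = -1 - x (C(x, U) = -2*x + (-1 + x) = -1 - x)
√(C(v(-8), 918) + z(5)) = √((-1 - 1*(-41)) + (-3 + 7*5)) = √((-1 + 41) + (-3 + 35)) = √(40 + 32) = √72 = 6*√2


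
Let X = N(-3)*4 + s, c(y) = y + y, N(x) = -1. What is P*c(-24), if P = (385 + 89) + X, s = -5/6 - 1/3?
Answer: -22504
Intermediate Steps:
s = -7/6 (s = -5*⅙ - 1*⅓ = -⅚ - ⅓ = -7/6 ≈ -1.1667)
c(y) = 2*y
X = -31/6 (X = -1*4 - 7/6 = -4 - 7/6 = -31/6 ≈ -5.1667)
P = 2813/6 (P = (385 + 89) - 31/6 = 474 - 31/6 = 2813/6 ≈ 468.83)
P*c(-24) = 2813*(2*(-24))/6 = (2813/6)*(-48) = -22504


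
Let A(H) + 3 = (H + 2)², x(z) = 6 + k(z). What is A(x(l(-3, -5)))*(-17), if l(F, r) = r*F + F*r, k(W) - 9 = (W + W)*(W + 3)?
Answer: -67796102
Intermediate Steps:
k(W) = 9 + 2*W*(3 + W) (k(W) = 9 + (W + W)*(W + 3) = 9 + (2*W)*(3 + W) = 9 + 2*W*(3 + W))
l(F, r) = 2*F*r (l(F, r) = F*r + F*r = 2*F*r)
x(z) = 15 + 2*z² + 6*z (x(z) = 6 + (9 + 2*z² + 6*z) = 15 + 2*z² + 6*z)
A(H) = -3 + (2 + H)² (A(H) = -3 + (H + 2)² = -3 + (2 + H)²)
A(x(l(-3, -5)))*(-17) = (-3 + (2 + (15 + 2*(2*(-3)*(-5))² + 6*(2*(-3)*(-5))))²)*(-17) = (-3 + (2 + (15 + 2*30² + 6*30))²)*(-17) = (-3 + (2 + (15 + 2*900 + 180))²)*(-17) = (-3 + (2 + (15 + 1800 + 180))²)*(-17) = (-3 + (2 + 1995)²)*(-17) = (-3 + 1997²)*(-17) = (-3 + 3988009)*(-17) = 3988006*(-17) = -67796102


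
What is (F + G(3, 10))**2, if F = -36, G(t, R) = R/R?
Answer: 1225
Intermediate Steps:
G(t, R) = 1
(F + G(3, 10))**2 = (-36 + 1)**2 = (-35)**2 = 1225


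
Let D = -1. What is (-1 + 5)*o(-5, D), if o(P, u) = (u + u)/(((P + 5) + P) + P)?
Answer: 4/5 ≈ 0.80000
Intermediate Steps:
o(P, u) = 2*u/(5 + 3*P) (o(P, u) = (2*u)/(((5 + P) + P) + P) = (2*u)/((5 + 2*P) + P) = (2*u)/(5 + 3*P) = 2*u/(5 + 3*P))
(-1 + 5)*o(-5, D) = (-1 + 5)*(2*(-1)/(5 + 3*(-5))) = 4*(2*(-1)/(5 - 15)) = 4*(2*(-1)/(-10)) = 4*(2*(-1)*(-1/10)) = 4*(1/5) = 4/5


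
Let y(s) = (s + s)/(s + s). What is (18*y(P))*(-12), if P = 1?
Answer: -216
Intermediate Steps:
y(s) = 1 (y(s) = (2*s)/((2*s)) = (2*s)*(1/(2*s)) = 1)
(18*y(P))*(-12) = (18*1)*(-12) = 18*(-12) = -216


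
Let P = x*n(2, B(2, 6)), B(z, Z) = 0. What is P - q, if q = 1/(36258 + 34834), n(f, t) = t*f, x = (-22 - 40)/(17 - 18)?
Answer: -1/71092 ≈ -1.4066e-5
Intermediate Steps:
x = 62 (x = -62/(-1) = -62*(-1) = 62)
n(f, t) = f*t
P = 0 (P = 62*(2*0) = 62*0 = 0)
q = 1/71092 ≈ 1.4066e-5
P - q = 0 - 1*1/71092 = 0 - 1/71092 = -1/71092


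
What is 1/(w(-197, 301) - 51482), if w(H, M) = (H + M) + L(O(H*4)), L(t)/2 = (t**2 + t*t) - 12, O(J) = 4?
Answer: -1/51338 ≈ -1.9479e-5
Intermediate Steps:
L(t) = -24 + 4*t**2 (L(t) = 2*((t**2 + t*t) - 12) = 2*((t**2 + t**2) - 12) = 2*(2*t**2 - 12) = 2*(-12 + 2*t**2) = -24 + 4*t**2)
w(H, M) = 40 + H + M (w(H, M) = (H + M) + (-24 + 4*4**2) = (H + M) + (-24 + 4*16) = (H + M) + (-24 + 64) = (H + M) + 40 = 40 + H + M)
1/(w(-197, 301) - 51482) = 1/((40 - 197 + 301) - 51482) = 1/(144 - 51482) = 1/(-51338) = -1/51338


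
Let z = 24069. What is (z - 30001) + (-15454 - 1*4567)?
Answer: -25953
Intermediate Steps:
(z - 30001) + (-15454 - 1*4567) = (24069 - 30001) + (-15454 - 1*4567) = -5932 + (-15454 - 4567) = -5932 - 20021 = -25953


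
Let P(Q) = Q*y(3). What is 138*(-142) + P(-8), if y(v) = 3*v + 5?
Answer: -19708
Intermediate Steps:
y(v) = 5 + 3*v
P(Q) = 14*Q (P(Q) = Q*(5 + 3*3) = Q*(5 + 9) = Q*14 = 14*Q)
138*(-142) + P(-8) = 138*(-142) + 14*(-8) = -19596 - 112 = -19708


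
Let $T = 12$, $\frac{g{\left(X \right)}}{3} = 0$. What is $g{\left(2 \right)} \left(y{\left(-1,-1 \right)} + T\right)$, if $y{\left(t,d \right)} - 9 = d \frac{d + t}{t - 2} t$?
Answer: $0$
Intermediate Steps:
$g{\left(X \right)} = 0$ ($g{\left(X \right)} = 3 \cdot 0 = 0$)
$y{\left(t,d \right)} = 9 + \frac{d t \left(d + t\right)}{-2 + t}$ ($y{\left(t,d \right)} = 9 + d \frac{d + t}{t - 2} t = 9 + d \frac{d + t}{-2 + t} t = 9 + \frac{d \left(d + t\right)}{-2 + t} t = 9 + \frac{d t \left(d + t\right)}{-2 + t}$)
$g{\left(2 \right)} \left(y{\left(-1,-1 \right)} + T\right) = 0 \left(\frac{-18 + 9 \left(-1\right) - \left(-1\right)^{2} - \left(-1\right)^{2}}{-2 - 1} + 12\right) = 0 \left(\frac{-18 - 9 - 1 - 1}{-3} + 12\right) = 0 \left(- \frac{-18 - 9 - 1 - 1}{3} + 12\right) = 0 \left(\left(- \frac{1}{3}\right) \left(-29\right) + 12\right) = 0 \left(\frac{29}{3} + 12\right) = 0 \cdot \frac{65}{3} = 0$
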